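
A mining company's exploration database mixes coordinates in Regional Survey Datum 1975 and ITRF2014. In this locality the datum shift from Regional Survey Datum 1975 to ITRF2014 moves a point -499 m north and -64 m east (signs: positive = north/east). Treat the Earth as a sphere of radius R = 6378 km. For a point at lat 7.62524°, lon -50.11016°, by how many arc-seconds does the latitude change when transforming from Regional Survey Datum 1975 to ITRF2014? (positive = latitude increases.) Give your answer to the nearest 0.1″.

On a sphere of radius R, 1 rad of latitude = R, so Δφ = ΔN / R = -499.0 / 6378000 = -7.8238e-05 rad = -16.138″.

Δφ = -16.1″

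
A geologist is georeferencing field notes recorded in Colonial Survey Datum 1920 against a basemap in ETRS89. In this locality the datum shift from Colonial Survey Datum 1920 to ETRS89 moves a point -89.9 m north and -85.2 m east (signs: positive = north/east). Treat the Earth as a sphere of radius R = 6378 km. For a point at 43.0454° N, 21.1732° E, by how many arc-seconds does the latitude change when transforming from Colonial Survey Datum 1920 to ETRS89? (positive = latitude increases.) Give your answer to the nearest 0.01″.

On a sphere of radius R, 1 rad of latitude = R, so Δφ = ΔN / R = -89.9 / 6378000 = -1.4095e-05 rad = -2.907″.

Δφ = -2.91″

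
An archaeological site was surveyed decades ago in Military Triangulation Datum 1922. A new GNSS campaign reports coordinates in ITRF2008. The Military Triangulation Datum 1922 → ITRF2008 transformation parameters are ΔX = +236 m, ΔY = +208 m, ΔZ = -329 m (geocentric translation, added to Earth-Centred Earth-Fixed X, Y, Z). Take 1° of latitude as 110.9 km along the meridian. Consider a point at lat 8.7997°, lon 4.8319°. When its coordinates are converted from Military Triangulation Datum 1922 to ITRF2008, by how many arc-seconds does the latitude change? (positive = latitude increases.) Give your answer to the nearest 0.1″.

sin φ = 0.152981, cos φ = 0.988229, sin λ = 0.084233, cos λ = 0.996446.
North component: ΔN = −sin φ cos λ·ΔX − sin φ sin λ·ΔY + cos φ·ΔZ = −(0.152981)(0.996446)(236) − (0.152981)(0.084233)(208) + (0.988229)(-329) = -363.78 m.
1° of latitude spans 110900 m, so Δφ = -363.78 / 110900 × 3600 = -11.809″.

Δφ = -11.8″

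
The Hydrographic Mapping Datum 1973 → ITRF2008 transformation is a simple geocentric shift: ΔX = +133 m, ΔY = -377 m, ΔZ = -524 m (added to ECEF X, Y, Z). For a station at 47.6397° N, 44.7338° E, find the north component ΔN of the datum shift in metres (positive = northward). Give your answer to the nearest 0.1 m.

ΔN = -226.8 m

The local north axis is (−sin φ cos λ, −sin φ sin λ, cos φ), giving ΔN = -69.814 + 196.064 − 353.066 = -226.82 m.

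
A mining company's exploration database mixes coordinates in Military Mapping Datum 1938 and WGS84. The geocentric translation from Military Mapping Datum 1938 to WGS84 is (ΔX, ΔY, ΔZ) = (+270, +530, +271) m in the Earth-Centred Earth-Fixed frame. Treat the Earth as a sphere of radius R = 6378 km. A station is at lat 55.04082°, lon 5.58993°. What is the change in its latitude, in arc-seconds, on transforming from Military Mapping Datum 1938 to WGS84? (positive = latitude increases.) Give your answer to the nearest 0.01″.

sin φ = 0.819560, cos φ = 0.572993, sin λ = 0.097408, cos λ = 0.995245.
North component: ΔN = −sin φ cos λ·ΔX − sin φ sin λ·ΔY + cos φ·ΔZ = −(0.819560)(0.995245)(270) − (0.819560)(0.097408)(530) + (0.572993)(271) = -107.26 m.
1° of latitude spans πR/180 = 111317 m, so Δφ = -107.26 / 111317 × 3600 = -3.469″.

Δφ = -3.47″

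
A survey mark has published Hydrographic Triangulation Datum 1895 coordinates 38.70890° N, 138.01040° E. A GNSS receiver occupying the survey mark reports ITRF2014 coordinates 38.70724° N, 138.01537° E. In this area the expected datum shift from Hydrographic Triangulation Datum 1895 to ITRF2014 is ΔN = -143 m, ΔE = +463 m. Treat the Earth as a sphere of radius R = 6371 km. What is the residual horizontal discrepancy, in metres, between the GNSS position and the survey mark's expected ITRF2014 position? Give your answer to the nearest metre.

52 m

Observed coordinate differences: Δφ = -0.00166°, Δλ = +0.00497°.
Converting to metres (1° lat = 111195 m, cos φ = 0.780333): observed ΔN = -184.6 m, observed ΔE = 431.2 m.
Subtracting the expected shift leaves a residual of -184.6 − (-143) = -41.6 m north and 431.2 − (463) = -31.8 m east.
Residual distance = √((-41.6)² + (-31.8)²) = 52.3 m.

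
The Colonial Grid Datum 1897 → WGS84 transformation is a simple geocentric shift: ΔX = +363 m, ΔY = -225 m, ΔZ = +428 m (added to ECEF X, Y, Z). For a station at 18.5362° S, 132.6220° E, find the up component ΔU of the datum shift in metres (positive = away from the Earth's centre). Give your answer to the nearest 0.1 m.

At φ = -18.5362°, λ = 132.6220°: sin φ = -0.317904, cos φ = 0.948123, sin λ = 0.735837, cos λ = -0.677159.
ΔU = cos φ cos λ·ΔX + cos φ sin λ·ΔY + sin φ·ΔZ = (0.948123)(-0.677159)(363) + (0.948123)(0.735837)(-225) + (-0.317904)(428) = -526.09 m.

ΔU = -526.1 m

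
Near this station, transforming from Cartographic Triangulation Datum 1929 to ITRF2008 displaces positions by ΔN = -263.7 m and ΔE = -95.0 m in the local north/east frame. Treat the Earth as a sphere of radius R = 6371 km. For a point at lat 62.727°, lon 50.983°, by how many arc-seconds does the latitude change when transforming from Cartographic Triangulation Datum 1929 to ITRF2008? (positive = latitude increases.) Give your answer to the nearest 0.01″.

On a sphere of radius R, 1 rad of latitude = R, so Δφ = ΔN / R = -263.7 / 6371000 = -4.1391e-05 rad = -8.537″.

Δφ = -8.54″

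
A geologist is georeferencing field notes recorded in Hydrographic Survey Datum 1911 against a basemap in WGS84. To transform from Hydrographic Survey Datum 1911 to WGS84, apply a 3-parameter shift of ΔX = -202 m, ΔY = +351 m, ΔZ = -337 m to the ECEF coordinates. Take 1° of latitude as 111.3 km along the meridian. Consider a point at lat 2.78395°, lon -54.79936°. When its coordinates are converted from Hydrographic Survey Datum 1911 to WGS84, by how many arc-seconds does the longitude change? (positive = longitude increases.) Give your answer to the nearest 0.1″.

sin φ = 0.048570, cos φ = 0.998820, sin λ = -0.817138, cos λ = 0.576441.
East component: ΔE = −sin λ·ΔX + cos λ·ΔY = −(-0.817138)(-202) + (0.576441)(351) = 37.27 m.
1° of latitude spans 111300 m; at latitude φ, 1° of longitude spans that × cos φ = 111168.6 m, so Δλ = 37.27 / 111168.6 × 3600 = 1.207″.

Δλ = 1.2″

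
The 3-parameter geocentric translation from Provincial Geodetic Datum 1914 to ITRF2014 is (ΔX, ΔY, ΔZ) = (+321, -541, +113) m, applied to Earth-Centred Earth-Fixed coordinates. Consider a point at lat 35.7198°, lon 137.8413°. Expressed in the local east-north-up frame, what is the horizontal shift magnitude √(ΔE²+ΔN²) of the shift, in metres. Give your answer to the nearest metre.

At φ = 35.7198°, λ = 137.8413°: sin φ = 0.583822, cos φ = 0.811882, sin λ = 0.671186, cos λ = -0.741289.
ΔE = −sin λ·ΔX + cos λ·ΔY = −(0.671186)·(321) + (-0.741289)·(-541) = 185.59 m.
ΔN = −sin φ cos λ·ΔX − sin φ sin λ·ΔY + cos φ·ΔZ = −(0.583822)(-0.741289)(321) − (0.583822)(0.671186)(-541) + (0.811882)(113) = 442.66 m.
Horizontal magnitude = √(ΔE² + ΔN²) = √(185.59² + 442.66²) = 479.99 m.

480 m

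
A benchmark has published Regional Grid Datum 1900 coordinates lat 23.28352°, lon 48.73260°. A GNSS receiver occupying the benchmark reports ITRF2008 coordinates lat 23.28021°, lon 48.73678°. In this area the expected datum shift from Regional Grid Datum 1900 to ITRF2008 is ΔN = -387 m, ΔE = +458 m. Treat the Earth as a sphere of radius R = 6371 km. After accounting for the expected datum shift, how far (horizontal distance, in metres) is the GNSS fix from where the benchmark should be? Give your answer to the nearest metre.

36 m

Observed coordinate differences: Δφ = -0.00331°, Δλ = +0.00418°.
Converting to metres (1° lat = 111195 m, cos φ = 0.918560): observed ΔN = -368.1 m, observed ΔE = 426.9 m.
Subtracting the expected shift leaves a residual of -368.1 − (-387) = 18.9 m north and 426.9 − (458) = -31.1 m east.
Residual distance = √(18.9² + (-31.1)²) = 36.4 m.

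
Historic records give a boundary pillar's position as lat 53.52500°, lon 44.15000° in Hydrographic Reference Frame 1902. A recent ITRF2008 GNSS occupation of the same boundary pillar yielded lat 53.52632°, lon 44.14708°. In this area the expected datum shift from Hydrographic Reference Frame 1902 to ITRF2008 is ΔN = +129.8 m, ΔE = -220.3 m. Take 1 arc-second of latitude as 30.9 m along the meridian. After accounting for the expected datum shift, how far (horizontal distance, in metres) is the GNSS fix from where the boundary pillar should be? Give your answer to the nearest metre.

32 m

Observed coordinate differences: Δφ = +0.00132°, Δλ = -0.00292°.
Converting to metres (1° lat = 111240 m, cos φ = 0.594472): observed ΔN = 146.8 m, observed ΔE = -193.1 m.
Subtracting the expected shift leaves a residual of 146.8 − (129.8) = 17.0 m north and -193.1 − (-220.3) = 27.2 m east.
Residual distance = √(17.0² + 27.2²) = 32.1 m.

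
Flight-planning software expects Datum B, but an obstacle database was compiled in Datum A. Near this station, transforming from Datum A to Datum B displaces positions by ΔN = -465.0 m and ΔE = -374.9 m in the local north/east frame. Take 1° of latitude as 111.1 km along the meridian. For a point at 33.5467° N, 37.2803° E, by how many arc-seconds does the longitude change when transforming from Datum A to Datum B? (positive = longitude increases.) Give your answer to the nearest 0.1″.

At latitude 33.5467°, cos φ = 0.833436.
1° of longitude at this latitude = 111.1 × cos φ = 92.59 km, so Δλ = -374.9 / 92594.7 = -0.0040488° = -14.576″.

Δλ = -14.6″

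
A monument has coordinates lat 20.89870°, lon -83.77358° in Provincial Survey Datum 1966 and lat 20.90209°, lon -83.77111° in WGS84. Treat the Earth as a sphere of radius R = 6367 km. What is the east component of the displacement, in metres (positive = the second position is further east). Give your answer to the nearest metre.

ΔE = 256 m

Δφ = 20.90209° − 20.89870° = +0.00339°; Δλ = -83.77111° − -83.77358° = +0.00247°.
1° along a meridian = πR/180 = 111125 m.
ΔN = Δφ × 111125 = 376.7 m; ΔE = Δλ × 111125 × cos(20.89870°) = +0.00247 × 111125 × 0.934213 = 256.4 m.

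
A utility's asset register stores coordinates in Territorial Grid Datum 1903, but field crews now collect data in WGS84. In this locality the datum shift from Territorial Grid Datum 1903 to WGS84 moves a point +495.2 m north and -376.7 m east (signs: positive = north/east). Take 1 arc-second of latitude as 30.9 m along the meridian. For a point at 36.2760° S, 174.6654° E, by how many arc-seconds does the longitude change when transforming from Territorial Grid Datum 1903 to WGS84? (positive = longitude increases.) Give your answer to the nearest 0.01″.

At latitude -36.2760°, cos φ = 0.806176.
1″ of longitude at this latitude = 30.90 × cos φ = 24.9108 m, so Δλ = -376.7 / 24.9108 = -15.122″.

Δλ = -15.12″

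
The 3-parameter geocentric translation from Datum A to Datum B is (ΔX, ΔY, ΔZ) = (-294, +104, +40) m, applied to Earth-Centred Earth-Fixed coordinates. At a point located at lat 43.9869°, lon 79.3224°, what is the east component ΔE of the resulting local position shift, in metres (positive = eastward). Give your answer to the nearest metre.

ΔE = 308 m

At φ = 43.9869°, λ = 79.3224°: sin φ = 0.694494, cos φ = 0.719499, sin λ = 0.982685, cos λ = 0.185282.
ΔE = −sin λ·ΔX + cos λ·ΔY = −(0.982685)·(-294) + (0.185282)·(104) = 308.18 m.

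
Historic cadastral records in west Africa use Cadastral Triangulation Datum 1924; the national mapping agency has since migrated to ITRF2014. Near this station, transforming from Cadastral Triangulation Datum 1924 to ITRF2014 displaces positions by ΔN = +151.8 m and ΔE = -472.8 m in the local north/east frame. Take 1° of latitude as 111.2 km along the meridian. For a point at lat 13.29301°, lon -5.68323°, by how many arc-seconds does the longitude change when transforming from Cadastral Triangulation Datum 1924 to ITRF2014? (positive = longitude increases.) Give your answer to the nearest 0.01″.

Δλ = -15.73″

At latitude 13.29301°, cos φ = 0.973207.
1° of longitude at this latitude = 111.2 × cos φ = 108.22 km, so Δλ = -472.8 / 108220.6 = -0.0043689° = -15.728″.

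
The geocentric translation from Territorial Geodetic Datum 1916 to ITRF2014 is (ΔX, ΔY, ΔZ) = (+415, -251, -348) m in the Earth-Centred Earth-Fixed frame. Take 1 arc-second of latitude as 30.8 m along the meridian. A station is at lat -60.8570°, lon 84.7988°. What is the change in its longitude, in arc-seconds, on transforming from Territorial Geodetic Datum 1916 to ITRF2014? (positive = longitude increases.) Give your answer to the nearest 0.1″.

Δλ = -29.1″

sin φ = -0.873407, cos φ = 0.486991, sin λ = 0.995883, cos λ = 0.090653.
East component: ΔE = −sin λ·ΔX + cos λ·ΔY = −(0.995883)(415) + (0.090653)(-251) = -436.05 m.
1° of latitude spans 3600 × 30.80 = 110880 m; at latitude φ, 1° of longitude spans that × cos φ = 53997.6 m, so Δλ = -436.05 / 53997.6 × 3600 = -29.071″.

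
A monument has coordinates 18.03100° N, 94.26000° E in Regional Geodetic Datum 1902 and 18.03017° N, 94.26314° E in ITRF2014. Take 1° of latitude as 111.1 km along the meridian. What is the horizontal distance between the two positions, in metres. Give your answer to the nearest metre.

344 m

Δφ = 18.03017° − 18.03100° = -0.00083°; Δλ = 94.26314° − 94.26000° = +0.00314°.
ΔN = Δφ × 111100 = -92.2 m; ΔE = Δλ × 111100 × cos(18.03100°) = +0.00314 × 111100 × 0.950889 = 331.7 m.
Distance = √(ΔE² + ΔN²) = √(331.7² + (-92.2)²) = 344.3 m.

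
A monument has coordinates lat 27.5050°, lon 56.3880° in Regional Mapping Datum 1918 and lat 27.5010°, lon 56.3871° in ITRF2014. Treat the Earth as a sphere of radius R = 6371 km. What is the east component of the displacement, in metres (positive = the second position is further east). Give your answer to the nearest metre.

Δφ = 27.5010° − 27.5050° = -0.0040°; Δλ = 56.3871° − 56.3880° = -0.0009°.
1° along a meridian = πR/180 = 111195 m.
ΔN = Δφ × 111195 = -444.8 m; ΔE = Δλ × 111195 × cos(27.5050°) = -0.0009 × 111195 × 0.886971 = -88.8 m.

ΔE = -89 m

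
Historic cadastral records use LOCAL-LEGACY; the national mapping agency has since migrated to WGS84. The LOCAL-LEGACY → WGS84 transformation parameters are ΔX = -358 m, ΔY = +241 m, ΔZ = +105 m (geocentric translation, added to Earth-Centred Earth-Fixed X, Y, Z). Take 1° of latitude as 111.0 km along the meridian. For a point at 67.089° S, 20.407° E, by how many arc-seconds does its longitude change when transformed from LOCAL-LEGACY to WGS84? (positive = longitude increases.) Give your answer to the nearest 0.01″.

sin φ = -0.921111, cos φ = 0.389301, sin λ = 0.348687, cos λ = 0.937239.
East component: ΔE = −sin λ·ΔX + cos λ·ΔY = −(0.348687)(-358) + (0.937239)(241) = 350.70 m.
1° of latitude spans 111000 m; at latitude φ, 1° of longitude spans that × cos φ = 43212.4 m, so Δλ = 350.70 / 43212.4 × 3600 = 29.217″.

Δλ = 29.22″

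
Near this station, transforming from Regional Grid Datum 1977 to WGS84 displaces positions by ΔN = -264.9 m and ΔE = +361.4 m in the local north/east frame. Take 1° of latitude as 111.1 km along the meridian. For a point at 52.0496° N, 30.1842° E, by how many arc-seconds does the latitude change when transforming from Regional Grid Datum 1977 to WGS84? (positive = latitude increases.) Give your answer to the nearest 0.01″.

1° of latitude = 111.1 km, so Δφ = -264.9 / 111100 = -0.0023843° = -8.584″.

Δφ = -8.58″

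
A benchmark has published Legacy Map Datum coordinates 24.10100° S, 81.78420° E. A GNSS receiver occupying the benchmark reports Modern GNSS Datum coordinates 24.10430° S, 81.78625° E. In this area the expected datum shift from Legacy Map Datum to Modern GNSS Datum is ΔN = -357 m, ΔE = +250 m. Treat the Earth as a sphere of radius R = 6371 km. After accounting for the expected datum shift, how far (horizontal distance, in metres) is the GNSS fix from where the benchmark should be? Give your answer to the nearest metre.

Observed coordinate differences: Δφ = -0.00330°, Δλ = +0.00205°.
Converting to metres (1° lat = 111195 m, cos φ = 0.912827): observed ΔN = -366.9 m, observed ΔE = 208.1 m.
Subtracting the expected shift leaves a residual of -366.9 − (-357) = -9.9 m north and 208.1 − (250) = -41.9 m east.
Residual distance = √((-9.9)² + (-41.9)²) = 43.1 m.

43 m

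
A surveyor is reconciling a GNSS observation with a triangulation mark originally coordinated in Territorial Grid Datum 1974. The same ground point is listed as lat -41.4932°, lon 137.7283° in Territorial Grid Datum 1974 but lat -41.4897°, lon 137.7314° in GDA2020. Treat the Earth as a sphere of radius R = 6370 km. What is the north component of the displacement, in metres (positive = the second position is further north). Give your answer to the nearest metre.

ΔN = 389 m

Δφ = -41.4897° − -41.4932° = +0.0035°; Δλ = 137.7314° − 137.7283° = +0.0031°.
1° along a meridian = πR/180 = 111177 m.
ΔN = Δφ × 111177 = 389.1 m; ΔE = Δλ × 111177 × cos(-41.4932°) = +0.0031 × 111177 × 0.749034 = 258.2 m.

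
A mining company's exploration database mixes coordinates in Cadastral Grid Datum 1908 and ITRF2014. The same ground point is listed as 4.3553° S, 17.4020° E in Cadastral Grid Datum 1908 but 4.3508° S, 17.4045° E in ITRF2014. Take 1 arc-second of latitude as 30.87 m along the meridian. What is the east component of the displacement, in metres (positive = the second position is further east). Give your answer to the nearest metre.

ΔE = 277 m

Δφ = -4.3508° − -4.3553° = +0.0045°; Δλ = 17.4045° − 17.4020° = +0.0025°.
1° of latitude = 3600 × 30.87 = 111132 m.
ΔN = Δφ × 111132 = 500.1 m; ΔE = Δλ × 111132 × cos(-4.3553°) = +0.0025 × 111132 × 0.997112 = 277.0 m.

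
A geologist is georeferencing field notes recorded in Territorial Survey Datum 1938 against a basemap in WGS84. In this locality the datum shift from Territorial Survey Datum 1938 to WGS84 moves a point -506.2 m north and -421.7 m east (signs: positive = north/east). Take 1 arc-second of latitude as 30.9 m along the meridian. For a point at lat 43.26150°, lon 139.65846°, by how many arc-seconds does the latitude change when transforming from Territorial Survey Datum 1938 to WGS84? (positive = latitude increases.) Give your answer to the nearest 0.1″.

1″ of latitude = 30.90 m, so Δφ = -506.2 / 30.90 = -16.382″.

Δφ = -16.4″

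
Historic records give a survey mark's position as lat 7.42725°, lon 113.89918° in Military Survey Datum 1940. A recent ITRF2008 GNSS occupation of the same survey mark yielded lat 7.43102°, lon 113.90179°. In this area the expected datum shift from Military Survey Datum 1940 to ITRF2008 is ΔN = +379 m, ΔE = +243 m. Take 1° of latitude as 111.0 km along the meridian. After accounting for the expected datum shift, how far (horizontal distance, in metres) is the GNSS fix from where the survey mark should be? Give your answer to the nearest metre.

59 m

Observed coordinate differences: Δφ = +0.00377°, Δλ = +0.00261°.
Converting to metres (1° lat = 111000 m, cos φ = 0.991610): observed ΔN = 418.5 m, observed ΔE = 287.3 m.
Subtracting the expected shift leaves a residual of 418.5 − (379) = 39.5 m north and 287.3 − (243) = 44.3 m east.
Residual distance = √(39.5² + 44.3²) = 59.3 m.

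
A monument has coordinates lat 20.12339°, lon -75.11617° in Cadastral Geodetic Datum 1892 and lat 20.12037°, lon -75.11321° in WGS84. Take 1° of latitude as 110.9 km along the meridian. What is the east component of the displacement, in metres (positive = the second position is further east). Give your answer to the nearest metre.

ΔE = 308 m

Δφ = 20.12037° − 20.12339° = -0.00302°; Δλ = -75.11321° − -75.11617° = +0.00296°.
ΔN = Δφ × 110900 = -334.9 m; ΔE = Δλ × 110900 × cos(20.12339°) = +0.00296 × 110900 × 0.938954 = 308.2 m.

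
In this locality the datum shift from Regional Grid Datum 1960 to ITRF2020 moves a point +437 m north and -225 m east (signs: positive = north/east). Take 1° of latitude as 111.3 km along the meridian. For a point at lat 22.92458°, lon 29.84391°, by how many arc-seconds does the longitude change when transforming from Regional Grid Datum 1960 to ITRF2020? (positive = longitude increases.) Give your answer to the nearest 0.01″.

At latitude 22.92458°, cos φ = 0.921018.
1° of longitude at this latitude = 111.3 × cos φ = 102.51 km, so Δλ = -225.0 / 102509.3 = -0.0021949° = -7.902″.

Δλ = -7.90″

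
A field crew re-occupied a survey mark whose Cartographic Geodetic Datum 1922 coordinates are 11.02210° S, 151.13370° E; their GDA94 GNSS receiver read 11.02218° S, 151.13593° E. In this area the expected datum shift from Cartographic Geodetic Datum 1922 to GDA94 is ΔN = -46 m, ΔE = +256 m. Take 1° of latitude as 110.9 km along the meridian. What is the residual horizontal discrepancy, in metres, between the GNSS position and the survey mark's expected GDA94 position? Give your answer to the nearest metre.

Observed coordinate differences: Δφ = -0.00008°, Δλ = +0.00223°.
Converting to metres (1° lat = 110900 m, cos φ = 0.981554): observed ΔN = -8.9 m, observed ΔE = 242.7 m.
Subtracting the expected shift leaves a residual of -8.9 − (-46) = 37.1 m north and 242.7 − (256) = -13.3 m east.
Residual distance = √(37.1² + (-13.3)²) = 39.4 m.

39 m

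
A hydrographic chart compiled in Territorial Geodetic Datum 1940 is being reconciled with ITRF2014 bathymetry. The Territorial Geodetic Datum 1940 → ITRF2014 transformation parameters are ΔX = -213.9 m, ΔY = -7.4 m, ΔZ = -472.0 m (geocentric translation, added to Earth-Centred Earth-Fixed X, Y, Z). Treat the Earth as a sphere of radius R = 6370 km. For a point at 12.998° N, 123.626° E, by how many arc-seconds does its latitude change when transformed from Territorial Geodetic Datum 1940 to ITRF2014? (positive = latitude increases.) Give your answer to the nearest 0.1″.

sin φ = 0.224917, cos φ = 0.974378, sin λ = 0.832670, cos λ = -0.553769.
North component: ΔN = −sin φ cos λ·ΔX − sin φ sin λ·ΔY + cos φ·ΔZ = −(0.224917)(-0.553769)(-213.9) − (0.224917)(0.832670)(-7.4) + (0.974378)(-472.0) = -485.16 m.
1° of latitude spans πR/180 = 111177 m, so Δφ = -485.16 / 111177 × 3600 = -15.710″.

Δφ = -15.7″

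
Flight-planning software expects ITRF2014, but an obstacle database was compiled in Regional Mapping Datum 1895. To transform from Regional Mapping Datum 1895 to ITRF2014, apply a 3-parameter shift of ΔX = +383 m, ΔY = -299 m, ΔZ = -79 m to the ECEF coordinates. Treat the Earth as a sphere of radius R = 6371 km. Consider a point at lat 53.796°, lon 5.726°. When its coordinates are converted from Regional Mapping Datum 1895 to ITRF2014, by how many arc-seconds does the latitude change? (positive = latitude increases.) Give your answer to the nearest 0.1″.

Δφ = -10.7″

sin φ = 0.806919, cos φ = 0.590662, sin λ = 0.099771, cos λ = 0.995010.
North component: ΔN = −sin φ cos λ·ΔX − sin φ sin λ·ΔY + cos φ·ΔZ = −(0.806919)(0.995010)(383) − (0.806919)(0.099771)(-299) + (0.590662)(-79) = -330.10 m.
1° of latitude spans πR/180 = 111195 m, so Δφ = -330.10 / 111195 × 3600 = -10.687″.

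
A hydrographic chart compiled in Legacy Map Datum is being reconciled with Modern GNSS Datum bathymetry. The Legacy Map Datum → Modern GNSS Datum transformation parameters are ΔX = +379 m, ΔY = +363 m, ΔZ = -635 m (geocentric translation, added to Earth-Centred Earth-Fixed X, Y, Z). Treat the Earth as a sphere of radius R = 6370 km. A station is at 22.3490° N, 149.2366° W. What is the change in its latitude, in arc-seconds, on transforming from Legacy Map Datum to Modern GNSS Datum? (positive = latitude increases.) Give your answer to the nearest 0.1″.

Δφ = -12.7″

sin φ = 0.380247, cos φ = 0.924885, sin λ = -0.511494, cos λ = -0.859287.
North component: ΔN = −sin φ cos λ·ΔX − sin φ sin λ·ΔY + cos φ·ΔZ = −(0.380247)(-0.859287)(379) − (0.380247)(-0.511494)(363) + (0.924885)(-635) = -392.87 m.
1° of latitude spans πR/180 = 111177 m, so Δφ = -392.87 / 111177 × 3600 = -12.721″.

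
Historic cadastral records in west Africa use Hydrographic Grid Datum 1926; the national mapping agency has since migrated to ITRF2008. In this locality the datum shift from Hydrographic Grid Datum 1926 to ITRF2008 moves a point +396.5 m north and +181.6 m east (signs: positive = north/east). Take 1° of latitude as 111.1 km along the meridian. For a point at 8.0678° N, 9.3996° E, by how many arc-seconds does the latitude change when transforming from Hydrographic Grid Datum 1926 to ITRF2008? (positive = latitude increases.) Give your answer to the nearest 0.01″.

Δφ = 12.85″

1° of latitude = 111.1 km, so Δφ = 396.5 / 111100 = 0.0035689° = 12.848″.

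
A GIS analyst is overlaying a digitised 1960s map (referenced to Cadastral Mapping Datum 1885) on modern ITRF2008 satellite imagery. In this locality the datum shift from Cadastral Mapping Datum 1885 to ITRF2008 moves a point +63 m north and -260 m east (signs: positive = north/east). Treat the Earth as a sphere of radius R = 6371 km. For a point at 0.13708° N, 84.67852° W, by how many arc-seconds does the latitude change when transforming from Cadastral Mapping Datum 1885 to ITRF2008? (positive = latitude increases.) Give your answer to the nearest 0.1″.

Δφ = 2.0″

On a sphere of radius R, 1 rad of latitude = R, so Δφ = ΔN / R = 63.0 / 6371000 = 9.8886e-06 rad = 2.040″.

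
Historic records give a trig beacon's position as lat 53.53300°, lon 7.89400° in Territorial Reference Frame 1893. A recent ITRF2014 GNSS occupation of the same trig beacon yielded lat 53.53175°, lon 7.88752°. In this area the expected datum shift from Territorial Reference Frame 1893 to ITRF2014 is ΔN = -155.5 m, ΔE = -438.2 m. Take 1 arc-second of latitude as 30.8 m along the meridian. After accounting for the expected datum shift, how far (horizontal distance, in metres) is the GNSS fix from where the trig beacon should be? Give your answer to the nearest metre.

Observed coordinate differences: Δφ = -0.00125°, Δλ = -0.00648°.
Converting to metres (1° lat = 110880 m, cos φ = 0.594360): observed ΔN = -138.6 m, observed ΔE = -427.0 m.
Subtracting the expected shift leaves a residual of -138.6 − (-155.5) = 16.9 m north and -427.0 − (-438.2) = 11.2 m east.
Residual distance = √(16.9² + 11.2²) = 20.2 m.

20 m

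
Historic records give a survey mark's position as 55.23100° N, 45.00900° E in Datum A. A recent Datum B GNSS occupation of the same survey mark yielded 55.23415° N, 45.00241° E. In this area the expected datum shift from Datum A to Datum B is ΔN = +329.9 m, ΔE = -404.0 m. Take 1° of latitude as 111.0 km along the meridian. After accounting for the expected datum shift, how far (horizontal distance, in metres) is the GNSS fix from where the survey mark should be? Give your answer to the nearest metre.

24 m

Observed coordinate differences: Δφ = +0.00315°, Δλ = -0.00659°.
Converting to metres (1° lat = 111000 m, cos φ = 0.570269): observed ΔN = 349.6 m, observed ΔE = -417.1 m.
Subtracting the expected shift leaves a residual of 349.6 − (329.9) = 19.7 m north and -417.1 − (-404.0) = -13.1 m east.
Residual distance = √(19.7² + (-13.1)²) = 23.7 m.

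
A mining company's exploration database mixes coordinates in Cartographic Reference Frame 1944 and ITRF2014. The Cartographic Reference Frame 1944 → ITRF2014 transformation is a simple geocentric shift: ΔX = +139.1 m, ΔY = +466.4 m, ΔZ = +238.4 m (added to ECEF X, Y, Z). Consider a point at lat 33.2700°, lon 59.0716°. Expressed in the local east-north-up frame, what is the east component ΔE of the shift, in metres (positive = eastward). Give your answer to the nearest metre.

ΔE = 120 m

The local east axis at (φ, λ) is (−sin λ, cos λ, 0), so ΔE = −sin(59.0716°)·139.1 + cos(59.0716°)·466.4 = 120.39 m.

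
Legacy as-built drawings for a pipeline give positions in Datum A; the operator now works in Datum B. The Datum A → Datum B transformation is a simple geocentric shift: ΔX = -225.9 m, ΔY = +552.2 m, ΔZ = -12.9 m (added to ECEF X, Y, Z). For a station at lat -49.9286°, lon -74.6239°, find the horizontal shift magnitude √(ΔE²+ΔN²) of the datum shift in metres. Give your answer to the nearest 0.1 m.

467.1 m

The local east axis at (φ, λ) is (−sin λ, cos λ, 0), so ΔE = −sin(-74.6239°)·(-225.9) + cos(-74.6239°)·552.2 = -71.40 m.
The local north axis is (−sin φ cos λ, −sin φ sin λ, cos φ), giving ΔN = -45.837 − 407.442 − 8.304 = -461.58 m.
Horizontal magnitude = √(ΔE² + ΔN²) = √((-71.40)² + (-461.58)²) = 467.07 m.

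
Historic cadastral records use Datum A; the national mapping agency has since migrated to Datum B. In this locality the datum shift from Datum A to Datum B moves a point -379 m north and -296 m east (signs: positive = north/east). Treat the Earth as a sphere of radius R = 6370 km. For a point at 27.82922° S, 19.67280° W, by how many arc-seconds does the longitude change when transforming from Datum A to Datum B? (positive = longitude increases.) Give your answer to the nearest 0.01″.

At latitude -27.82922°, cos φ = 0.884343.
One radian of longitude at latitude φ spans R cos φ, so Δλ = ΔE / (R cos φ) = -296.0 / (6370000 × 0.884343) = -5.2545e-05 rad = -10.838″.

Δλ = -10.84″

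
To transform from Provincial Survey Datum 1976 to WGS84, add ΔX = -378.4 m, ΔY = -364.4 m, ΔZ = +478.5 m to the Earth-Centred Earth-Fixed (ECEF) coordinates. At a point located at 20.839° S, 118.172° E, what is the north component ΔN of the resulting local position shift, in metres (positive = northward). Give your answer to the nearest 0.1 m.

The local north axis is (−sin φ cos λ, −sin φ sin λ, cos φ), giving ΔN = 63.554 − 114.276 + 447.198 = 396.48 m.

ΔN = 396.5 m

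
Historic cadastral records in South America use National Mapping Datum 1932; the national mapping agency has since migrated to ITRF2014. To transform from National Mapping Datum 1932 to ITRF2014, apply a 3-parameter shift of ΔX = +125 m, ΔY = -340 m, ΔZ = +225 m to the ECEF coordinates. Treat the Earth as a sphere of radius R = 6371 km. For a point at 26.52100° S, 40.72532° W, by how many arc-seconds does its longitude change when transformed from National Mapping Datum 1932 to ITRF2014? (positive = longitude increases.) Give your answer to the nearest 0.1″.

Δλ = -6.4″

sin φ = -0.446526, cos φ = 0.894771, sin λ = -0.652433, cos λ = 0.757846.
East component: ΔE = −sin λ·ΔX + cos λ·ΔY = −(-0.652433)(125) + (0.757846)(-340) = -176.11 m.
1° of latitude spans πR/180 = 111195 m; at latitude φ, 1° of longitude spans that × cos φ = 99494.0 m, so Δλ = -176.11 / 99494.0 × 3600 = -6.372″.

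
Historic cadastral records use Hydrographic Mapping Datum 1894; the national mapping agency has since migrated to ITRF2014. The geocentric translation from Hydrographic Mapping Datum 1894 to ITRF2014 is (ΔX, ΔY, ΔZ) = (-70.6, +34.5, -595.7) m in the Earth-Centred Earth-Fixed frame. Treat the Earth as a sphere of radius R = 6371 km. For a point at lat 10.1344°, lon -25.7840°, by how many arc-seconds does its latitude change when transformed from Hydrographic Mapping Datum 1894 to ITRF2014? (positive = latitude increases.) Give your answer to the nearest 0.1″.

Δφ = -18.5″

sin φ = 0.175958, cos φ = 0.984398, sin λ = -0.434980, cos λ = 0.900440.
North component: ΔN = −sin φ cos λ·ΔX − sin φ sin λ·ΔY + cos φ·ΔZ = −(0.175958)(0.900440)(-70.6) − (0.175958)(-0.434980)(34.5) + (0.984398)(-595.7) = -572.58 m.
1° of latitude spans πR/180 = 111195 m, so Δφ = -572.58 / 111195 × 3600 = -18.538″.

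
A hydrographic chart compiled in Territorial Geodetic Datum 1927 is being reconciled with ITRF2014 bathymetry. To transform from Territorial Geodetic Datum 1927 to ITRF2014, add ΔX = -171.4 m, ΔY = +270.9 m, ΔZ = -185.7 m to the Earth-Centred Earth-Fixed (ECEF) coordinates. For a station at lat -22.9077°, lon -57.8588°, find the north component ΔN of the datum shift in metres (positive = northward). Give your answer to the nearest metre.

At φ = -22.9077°, λ = -57.8588°: sin φ = -0.389248, cos φ = 0.921133, sin λ = -0.846740, cos λ = 0.532008.
ΔN = −sin φ cos λ·ΔX − sin φ sin λ·ΔY + cos φ·ΔZ = −(-0.389248)(0.532008)(-171.4) − (-0.389248)(-0.846740)(270.9) + (0.921133)(-185.7) = -295.83 m.

ΔN = -296 m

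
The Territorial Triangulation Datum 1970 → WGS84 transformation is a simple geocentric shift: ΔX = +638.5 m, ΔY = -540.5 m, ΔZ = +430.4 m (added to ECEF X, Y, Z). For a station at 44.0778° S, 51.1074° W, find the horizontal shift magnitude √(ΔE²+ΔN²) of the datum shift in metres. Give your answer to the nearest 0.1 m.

894.7 m

At φ = -44.0778°, λ = -51.1074°: sin φ = -0.695634, cos φ = 0.718396, sin λ = -0.778324, cos λ = 0.627863.
ΔE = −sin λ·ΔX + cos λ·ΔY = −(-0.778324)·(638.5) + (0.627863)·(-540.5) = 157.60 m.
ΔN = −sin φ cos λ·ΔX − sin φ sin λ·ΔY + cos φ·ΔZ = −(-0.695634)(0.627863)(638.5) − (-0.695634)(-0.778324)(-540.5) + (0.718396)(430.4) = 880.71 m.
Horizontal magnitude = √(ΔE² + ΔN²) = √(157.60² + 880.71²) = 894.70 m.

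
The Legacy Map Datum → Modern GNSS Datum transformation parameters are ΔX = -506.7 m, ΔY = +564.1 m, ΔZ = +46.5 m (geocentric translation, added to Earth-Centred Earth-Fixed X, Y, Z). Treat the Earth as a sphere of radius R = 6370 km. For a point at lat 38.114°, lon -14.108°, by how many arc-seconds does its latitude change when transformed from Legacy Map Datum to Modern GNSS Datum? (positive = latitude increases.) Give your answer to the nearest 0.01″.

sin φ = 0.617228, cos φ = 0.786784, sin λ = -0.243750, cos λ = 0.969838.
North component: ΔN = −sin φ cos λ·ΔX − sin φ sin λ·ΔY + cos φ·ΔZ = −(0.617228)(0.969838)(-506.7) − (0.617228)(-0.243750)(564.1) + (0.786784)(46.5) = 424.77 m.
1° of latitude spans πR/180 = 111177 m, so Δφ = 424.77 / 111177 × 3600 = 13.754″.

Δφ = 13.75″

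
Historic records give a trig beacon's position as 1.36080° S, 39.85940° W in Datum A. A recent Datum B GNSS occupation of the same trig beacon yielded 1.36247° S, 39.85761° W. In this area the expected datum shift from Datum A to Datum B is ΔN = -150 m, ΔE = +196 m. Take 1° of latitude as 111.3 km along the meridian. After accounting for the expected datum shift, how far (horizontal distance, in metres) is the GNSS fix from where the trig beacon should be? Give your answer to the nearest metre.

36 m

Observed coordinate differences: Δφ = -0.00167°, Δλ = +0.00179°.
Converting to metres (1° lat = 111300 m, cos φ = 0.999718): observed ΔN = -185.9 m, observed ΔE = 199.2 m.
Subtracting the expected shift leaves a residual of -185.9 − (-150) = -35.9 m north and 199.2 − (196) = 3.2 m east.
Residual distance = √((-35.9)² + 3.2²) = 36.0 m.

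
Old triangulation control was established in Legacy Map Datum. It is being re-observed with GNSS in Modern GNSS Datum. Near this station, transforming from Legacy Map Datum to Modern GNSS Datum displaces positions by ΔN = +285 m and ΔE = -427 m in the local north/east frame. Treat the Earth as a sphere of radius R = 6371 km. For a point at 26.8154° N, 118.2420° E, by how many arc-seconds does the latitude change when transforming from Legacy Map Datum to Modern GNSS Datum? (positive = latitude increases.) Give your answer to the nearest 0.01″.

Δφ = 9.23″

On a sphere of radius R, 1 rad of latitude = R, so Δφ = ΔN / R = 285.0 / 6371000 = 4.4734e-05 rad = 9.227″.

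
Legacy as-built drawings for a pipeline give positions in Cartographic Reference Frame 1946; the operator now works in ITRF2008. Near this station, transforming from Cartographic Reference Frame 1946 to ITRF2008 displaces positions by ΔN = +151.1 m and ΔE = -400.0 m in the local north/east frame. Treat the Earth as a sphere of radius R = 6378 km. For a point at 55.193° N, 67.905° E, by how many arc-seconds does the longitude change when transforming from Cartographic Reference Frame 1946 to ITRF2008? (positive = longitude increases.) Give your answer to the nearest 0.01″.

At latitude 55.193°, cos φ = 0.570814.
One radian of longitude at latitude φ spans R cos φ, so Δλ = ΔE / (R cos φ) = -400.0 / (6378000 × 0.570814) = -1.0987e-04 rad = -22.662″.

Δλ = -22.66″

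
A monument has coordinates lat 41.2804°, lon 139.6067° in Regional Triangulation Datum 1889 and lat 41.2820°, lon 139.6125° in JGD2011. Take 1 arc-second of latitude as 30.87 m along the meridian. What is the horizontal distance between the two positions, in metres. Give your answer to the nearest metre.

Δφ = 41.2820° − 41.2804° = +0.0016°; Δλ = 139.6125° − 139.6067° = +0.0058°.
1° of latitude = 3600 × 30.87 = 111132 m.
ΔN = Δφ × 111132 = 177.8 m; ΔE = Δλ × 111132 × cos(41.2804°) = +0.0058 × 111132 × 0.751490 = 484.4 m.
Distance = √(ΔE² + ΔN²) = √(484.4² + 177.8²) = 516.0 m.

516 m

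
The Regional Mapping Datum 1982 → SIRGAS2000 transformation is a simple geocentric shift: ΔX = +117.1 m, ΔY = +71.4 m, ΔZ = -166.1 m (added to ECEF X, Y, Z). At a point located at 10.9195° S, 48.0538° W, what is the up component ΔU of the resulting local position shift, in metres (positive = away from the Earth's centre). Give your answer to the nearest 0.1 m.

ΔU = 56.2 m

At φ = -10.9195°, λ = -48.0538°: sin φ = -0.189430, cos φ = 0.981894, sin λ = -0.743773, cos λ = 0.668433.
ΔU = cos φ cos λ·ΔX + cos φ sin λ·ΔY + sin φ·ΔZ = (0.981894)(0.668433)(117.1) + (0.981894)(-0.743773)(71.4) + (-0.189430)(-166.1) = 56.18 m.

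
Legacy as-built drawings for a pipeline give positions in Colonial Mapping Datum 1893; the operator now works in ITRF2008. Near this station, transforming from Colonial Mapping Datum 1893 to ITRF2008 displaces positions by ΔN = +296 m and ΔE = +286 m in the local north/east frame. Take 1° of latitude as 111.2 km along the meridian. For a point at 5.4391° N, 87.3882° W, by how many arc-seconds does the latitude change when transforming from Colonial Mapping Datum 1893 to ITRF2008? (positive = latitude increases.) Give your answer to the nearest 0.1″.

1° of latitude = 111.2 km, so Δφ = 296.0 / 111200 = 0.0026619° = 9.583″.

Δφ = 9.6″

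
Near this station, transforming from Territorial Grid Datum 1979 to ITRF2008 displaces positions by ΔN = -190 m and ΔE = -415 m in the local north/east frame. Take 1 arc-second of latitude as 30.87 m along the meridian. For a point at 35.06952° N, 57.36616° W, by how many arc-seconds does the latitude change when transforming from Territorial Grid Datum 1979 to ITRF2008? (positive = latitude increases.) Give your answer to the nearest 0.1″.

1″ of latitude = 30.87 m, so Δφ = -190.0 / 30.87 = -6.155″.

Δφ = -6.2″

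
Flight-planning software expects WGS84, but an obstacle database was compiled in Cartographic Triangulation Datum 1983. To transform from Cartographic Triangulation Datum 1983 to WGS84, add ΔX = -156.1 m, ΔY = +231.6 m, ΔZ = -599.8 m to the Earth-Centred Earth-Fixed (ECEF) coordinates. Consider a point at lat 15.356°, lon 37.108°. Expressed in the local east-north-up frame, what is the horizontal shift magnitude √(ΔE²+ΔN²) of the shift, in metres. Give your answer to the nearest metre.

At φ = 15.356°, λ = 37.108°: sin φ = 0.264816, cos φ = 0.964299, sin λ = 0.603319, cos λ = 0.797500.
ΔE = −sin λ·ΔX + cos λ·ΔY = −(0.603319)·(-156.1) + (0.797500)·(231.6) = 278.88 m.
ΔN = −sin φ cos λ·ΔX − sin φ sin λ·ΔY + cos φ·ΔZ = −(0.264816)(0.797500)(-156.1) − (0.264816)(0.603319)(231.6) + (0.964299)(-599.8) = -582.42 m.
Horizontal magnitude = √(ΔE² + ΔN²) = √(278.88² + (-582.42)²) = 645.75 m.

646 m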